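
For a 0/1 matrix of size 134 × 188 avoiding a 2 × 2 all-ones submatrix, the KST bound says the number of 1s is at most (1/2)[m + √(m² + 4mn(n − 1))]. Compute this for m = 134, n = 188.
z(134, 188; 2, 2) ≤ (1/2)[134 + √(134² + 4·134·188·187)] = (1/2)[134 + √18861572] = 2238.4956

Kővári–Sós–Turán: let r_1, ..., r_134 be the row sums and z = Σ r_i the total number of 1s. Each pair of columns can share at most one row with both entries 1 (else a 2×2 all-ones block appears), so Σ_i C(r_i, 2) ≤ C(188, 2) = 17578. By convexity Σ_i C(r_i, 2) ≥ 134·C(z/134, 2) = z(z − 134)/(2·134), giving z² − 134z − 134·188·187 ≤ 0 and hence z ≤ (1/2)[134 + √(17956 + 4·4710904)] = (1/2)[134 + √18861572] ≈ (1/2)(134 + 4342.9911) = 2238.4956.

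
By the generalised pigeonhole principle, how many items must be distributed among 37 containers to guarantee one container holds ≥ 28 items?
n = (28 − 1)·37 + 1 = 1000

By the generalised pigeonhole principle, to guarantee some box contains ≥ r objects we need more than (r − 1) · k objects total. Threshold: n = (r − 1) · k + 1. With r = 28 and k = 37: n = 27 · 37 + 1 = 999 + 1 = 1000. For n = 999 = 27 · 37, we can put exactly 27 objects in every box, avoiding 28 in any single one — so 1000 is tight.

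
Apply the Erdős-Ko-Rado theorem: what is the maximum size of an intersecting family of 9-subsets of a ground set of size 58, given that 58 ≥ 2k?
max |F| = C(57, 8) = 1652411475

The Erdős-Ko-Rado theorem states: for n ≥ 2k, an intersecting family of k-subsets of an n-element set has size at most C(n − 1, k − 1), with equality for 'star' families {A ⊆ [n] : |A| = k, i ∈ A} (fix an element i). For n = 58, k = 9: C(57, 8) = 1652411475.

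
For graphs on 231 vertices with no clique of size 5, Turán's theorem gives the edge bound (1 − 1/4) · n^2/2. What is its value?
Turán density bound = (3/4) · 231^2/2 = 160083/8 ≈ 20010.375

Turán's theorem: ex(n, K_{r+1}) is achieved by the complete r-partite Turán graph T(n, r) with parts as balanced as possible, and is at most (1 − 1/r) · n^2/2. For r = 4, n = 231: the density bound is (3/4) · 53361/2 = 160083/8 ≈ 20010.375. The integer-valued extremum is e(T(231, 4)) = 20010, which is strictly less than the density bound 160083/8 since 4 ∤ 231 (the parts of T(231, 4) cannot all be equal).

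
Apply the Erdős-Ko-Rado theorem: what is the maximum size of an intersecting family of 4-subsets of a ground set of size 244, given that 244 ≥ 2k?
max |F| = C(243, 3) = 2362041

Erdős-Ko-Rado (1961): when n ≥ 2k, max |F| = C(n−1, k−1). The bound is attained by the star {A : i ∈ A} for any fixed i ∈ [n]. Here C(244−1, 4−1) = C(243, 3) = 2362041.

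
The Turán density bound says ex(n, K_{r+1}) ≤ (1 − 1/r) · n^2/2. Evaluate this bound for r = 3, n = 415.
Turán density bound = (2/3) · 415^2/2 = 172225/3 ≈ 57408.3333

Turán's theorem: ex(n, K_{r+1}) is achieved by the complete r-partite Turán graph T(n, r) with parts as balanced as possible, and is at most (1 − 1/r) · n^2/2. For r = 3, n = 415: the density bound is (2/3) · 172225/2 = 172225/3 ≈ 57408.3333. The integer-valued extremum is e(T(415, 3)) = 57408, which is strictly less than the density bound 172225/3 since 3 ∤ 415 (the parts of T(415, 3) cannot all be equal).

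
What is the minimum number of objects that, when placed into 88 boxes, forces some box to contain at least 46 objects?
n = (46 − 1)·88 + 1 = 3961

By the generalised pigeonhole principle, to guarantee some box contains ≥ r objects we need more than (r − 1) · k objects total. Threshold: n = (r − 1) · k + 1. With r = 46 and k = 88: n = 45 · 88 + 1 = 3960 + 1 = 3961. For n = 3960 = 45 · 88, we can put exactly 45 objects in every box, avoiding 46 in any single one — so 3961 is tight.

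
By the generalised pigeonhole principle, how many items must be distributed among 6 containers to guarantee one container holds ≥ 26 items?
n = (26 − 1)·6 + 1 = 151

By the generalised pigeonhole principle, to guarantee some box contains ≥ r objects we need more than (r − 1) · k objects total. Threshold: n = (r − 1) · k + 1. With r = 26 and k = 6: n = 25 · 6 + 1 = 150 + 1 = 151. For n = 150 = 25 · 6, we can put exactly 25 objects in every box, avoiding 26 in any single one — so 151 is tight.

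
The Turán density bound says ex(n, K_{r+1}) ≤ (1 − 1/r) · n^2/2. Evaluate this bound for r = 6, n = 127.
Turán density bound = (5/6) · 127^2/2 = 80645/12 ≈ 6720.4167

Turán's theorem: ex(n, K_{r+1}) is achieved by the complete r-partite Turán graph T(n, r) with parts as balanced as possible, and is at most (1 − 1/r) · n^2/2. For r = 6, n = 127: the density bound is (5/6) · 16129/2 = 80645/12 ≈ 6720.4167. The integer-valued extremum is e(T(127, 6)) = 6720, which is strictly less than the density bound 80645/12 since 6 ∤ 127 (the parts of T(127, 6) cannot all be equal).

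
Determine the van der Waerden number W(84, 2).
W(84, 2) = 84 + 1 = 85

A 2-term AP is any pair of integers, so a monochromatic 2-AP exists iff some colour is used at least twice. With 84 colours, the colouring i ↦ i on {1, ..., 84} uses each colour once, avoiding any monochromatic pair, so W(84, 2) > 84. For {1, ..., 85}, pigeonhole forces two integers of the same colour, which form a monochromatic 2-AP. Hence W(84, 2) = 85.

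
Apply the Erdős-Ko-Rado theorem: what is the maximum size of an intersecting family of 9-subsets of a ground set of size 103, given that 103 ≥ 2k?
max |F| = C(102, 8) = 219295068300

The Erdős-Ko-Rado theorem states: for n ≥ 2k, an intersecting family of k-subsets of an n-element set has size at most C(n − 1, k − 1), with equality for 'star' families {A ⊆ [n] : |A| = k, i ∈ A} (fix an element i). For n = 103, k = 9: C(102, 8) = 219295068300.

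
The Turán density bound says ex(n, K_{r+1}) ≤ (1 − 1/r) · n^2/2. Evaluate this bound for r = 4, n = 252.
Turán density bound = (3/4) · 252^2/2 = 23814

Turán's theorem: ex(n, K_{r+1}) is achieved by the complete r-partite Turán graph T(n, r) with parts as balanced as possible, and is at most (1 − 1/r) · n^2/2. For r = 4, n = 252: the density bound is (3/4) · 63504/2 = 23814. Since 4 ∣ 252, the Turán graph T(252, 4) has parts of equal size 63, and its edge count e(T(252, 4)) = 23814 attains the density bound exactly.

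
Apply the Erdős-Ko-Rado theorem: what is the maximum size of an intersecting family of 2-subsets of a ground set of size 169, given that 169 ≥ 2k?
max |F| = C(168, 1) = 168

Erdős-Ko-Rado (1961): when n ≥ 2k, max |F| = C(n−1, k−1). The bound is attained by the star {A : i ∈ A} for any fixed i ∈ [n]. Here C(169−1, 2−1) = C(168, 1) = 168.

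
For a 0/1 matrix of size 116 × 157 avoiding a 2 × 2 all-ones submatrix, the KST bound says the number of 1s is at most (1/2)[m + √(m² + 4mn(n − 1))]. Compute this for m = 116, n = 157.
z(116, 157; 2, 2) ≤ (1/2)[116 + √(116² + 4·116·157·156)] = (1/2)[116 + √11377744] = 1744.5456

Kővári–Sós–Turán: let r_1, ..., r_116 be the row sums and z = Σ r_i the total number of 1s. Each pair of columns can share at most one row with both entries 1 (else a 2×2 all-ones block appears), so Σ_i C(r_i, 2) ≤ C(157, 2) = 12246. By convexity Σ_i C(r_i, 2) ≥ 116·C(z/116, 2) = z(z − 116)/(2·116), giving z² − 116z − 116·157·156 ≤ 0 and hence z ≤ (1/2)[116 + √(13456 + 4·2841072)] = (1/2)[116 + √11377744] ≈ (1/2)(116 + 3373.0912) = 1744.5456.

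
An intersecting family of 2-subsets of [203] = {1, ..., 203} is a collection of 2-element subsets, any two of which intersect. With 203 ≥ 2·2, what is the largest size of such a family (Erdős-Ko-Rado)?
max |F| = C(202, 1) = 202

The Erdős-Ko-Rado theorem states: for n ≥ 2k, an intersecting family of k-subsets of an n-element set has size at most C(n − 1, k − 1), with equality for 'star' families {A ⊆ [n] : |A| = k, i ∈ A} (fix an element i). For n = 203, k = 2: C(202, 1) = 202.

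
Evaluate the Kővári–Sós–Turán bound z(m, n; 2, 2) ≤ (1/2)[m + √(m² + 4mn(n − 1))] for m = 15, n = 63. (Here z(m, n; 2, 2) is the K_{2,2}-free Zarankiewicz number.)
z(15, 63; 2, 2) ≤ (1/2)[15 + √(15² + 4·15·63·62)] = (1/2)[15 + √234585] = 249.6699

Kővári–Sós–Turán: let r_1, ..., r_15 be the row sums and z = Σ r_i the total number of 1s. Each pair of columns can share at most one row with both entries 1 (else a 2×2 all-ones block appears), so Σ_i C(r_i, 2) ≤ C(63, 2) = 1953. By convexity Σ_i C(r_i, 2) ≥ 15·C(z/15, 2) = z(z − 15)/(2·15), giving z² − 15z − 15·63·62 ≤ 0 and hence z ≤ (1/2)[15 + √(225 + 4·58590)] = (1/2)[15 + √234585] ≈ (1/2)(15 + 484.3398) = 249.6699.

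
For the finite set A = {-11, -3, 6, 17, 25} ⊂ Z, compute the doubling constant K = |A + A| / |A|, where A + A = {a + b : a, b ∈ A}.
K = |A + A| / |A| = 14/5

Enumerate A + A = {a + b : a, b ∈ A}. With |A| = 5, there are |A|^2 = 25 ordered sum pairs; collecting distinct values, A + A = {-22, -14, -6, -5, 3, 6, 12, 14, 22, 23, 31, 34, 42, 50}, so |A + A| = 14. Thus K = 14/5. For comparison, the minimum possible |A + A| over all 5-element sets is 2·5 − 1 = 9 (so min K = 9/5), attained only by arithmetic progressions.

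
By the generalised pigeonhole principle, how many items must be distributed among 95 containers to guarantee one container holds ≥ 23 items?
n = (23 − 1)·95 + 1 = 2091

By the generalised pigeonhole principle, to guarantee some box contains ≥ r objects we need more than (r − 1) · k objects total. Threshold: n = (r − 1) · k + 1. With r = 23 and k = 95: n = 22 · 95 + 1 = 2090 + 1 = 2091. For n = 2090 = 22 · 95, we can put exactly 22 objects in every box, avoiding 23 in any single one — so 2091 is tight.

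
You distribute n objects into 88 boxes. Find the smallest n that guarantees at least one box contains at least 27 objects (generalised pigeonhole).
n = (27 − 1)·88 + 1 = 2289

By the generalised pigeonhole principle, to guarantee some box contains ≥ r objects we need more than (r − 1) · k objects total. Threshold: n = (r − 1) · k + 1. With r = 27 and k = 88: n = 26 · 88 + 1 = 2288 + 1 = 2289. For n = 2288 = 26 · 88, we can put exactly 26 objects in every box, avoiding 27 in any single one — so 2289 is tight.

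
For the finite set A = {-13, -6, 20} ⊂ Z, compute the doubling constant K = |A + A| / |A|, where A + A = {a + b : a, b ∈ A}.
K = |A + A| / |A| = 6/3 = 2

Enumerate A + A = {a + b : a, b ∈ A}. With |A| = 3, there are |A|^2 = 9 ordered sum pairs; collecting distinct values, A + A = {-26, -19, -12, 7, 14, 40}, so |A + A| = 6. Thus K = 6/3 = 2. For comparison, the minimum possible |A + A| over all 3-element sets is 2·3 − 1 = 5 (so min K = 5/3), attained only by arithmetic progressions.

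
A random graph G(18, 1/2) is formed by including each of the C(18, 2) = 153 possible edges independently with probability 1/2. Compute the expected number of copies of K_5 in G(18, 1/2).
E[# K_5] = C(18, 5) · (1/2)^C(5, 2) = 8568 / 2^10 = 1071/128 = 8.3671875

For each 5-subset S of vertices (there are C(18, 5) = 8568 such S), let X_S = 1 if S induces a K_5 (all C(5, 2) = 10 edges present). Then P(X_S = 1) = (1/2)^10 = 1/1024. By linearity of expectation, E[# K_5] = C(18, 5) · (1/2)^10 = 8568 / 1024 = 1071/128 = 8.3671875.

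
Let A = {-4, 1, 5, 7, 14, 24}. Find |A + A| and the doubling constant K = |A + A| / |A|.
K = |A + A| / |A| = 20/6 = 10/3

Enumerate A + A = {a + b : a, b ∈ A}. With |A| = 6, there are |A|^2 = 36 ordered sum pairs; collecting distinct values, A + A = {-8, -3, 1, 2, 3, 6, 8, 10, 12, 14, 15, 19, 20, 21, 25, 28, 29, 31, 38, 48}, so |A + A| = 20. Thus K = 20/6 = 10/3. For comparison, the minimum possible |A + A| over all 6-element sets is 2·6 − 1 = 11 (so min K = 11/6), attained only by arithmetic progressions.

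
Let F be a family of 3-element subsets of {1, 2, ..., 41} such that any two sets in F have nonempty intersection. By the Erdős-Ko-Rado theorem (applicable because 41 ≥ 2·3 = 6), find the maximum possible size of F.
max |F| = C(40, 2) = 780

The Erdős-Ko-Rado theorem states: for n ≥ 2k, an intersecting family of k-subsets of an n-element set has size at most C(n − 1, k − 1), with equality for 'star' families {A ⊆ [n] : |A| = k, i ∈ A} (fix an element i). For n = 41, k = 3: C(40, 2) = 780.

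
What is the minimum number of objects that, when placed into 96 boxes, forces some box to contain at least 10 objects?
n = (10 − 1)·96 + 1 = 865

By the generalised pigeonhole principle, to guarantee some box contains ≥ r objects we need more than (r − 1) · k objects total. Threshold: n = (r − 1) · k + 1. With r = 10 and k = 96: n = 9 · 96 + 1 = 864 + 1 = 865. For n = 864 = 9 · 96, we can put exactly 9 objects in every box, avoiding 10 in any single one — so 865 is tight.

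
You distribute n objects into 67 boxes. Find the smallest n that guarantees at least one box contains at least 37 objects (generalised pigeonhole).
n = (37 − 1)·67 + 1 = 2413

By the generalised pigeonhole principle, to guarantee some box contains ≥ r objects we need more than (r − 1) · k objects total. Threshold: n = (r − 1) · k + 1. With r = 37 and k = 67: n = 36 · 67 + 1 = 2412 + 1 = 2413. For n = 2412 = 36 · 67, we can put exactly 36 objects in every box, avoiding 37 in any single one — so 2413 is tight.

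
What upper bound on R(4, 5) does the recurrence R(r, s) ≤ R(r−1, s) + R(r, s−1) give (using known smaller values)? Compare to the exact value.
R(4, 5) ≤ R(3, 5) + R(4, 4) = 14 + 18 = 32; exact value R(4, 5) = 25.

The Erdős–Szekeres recurrence R(r, s) ≤ R(r−1, s) + R(r, s−1) applied to (r, s) = (4, 5) gives
  R(4, 5) ≤ R(3, 5) + R(4, 4) = 14 + 18 = 32.
(Recall R(2, k) = k and R is symmetric.) The recurrence is not tight here (it gives 32, but the exact value is R(4, 5) = 25); the tight upper bound requires a sharper argument than the simple recurrence, combined with a lower-bound construction on K_{24}.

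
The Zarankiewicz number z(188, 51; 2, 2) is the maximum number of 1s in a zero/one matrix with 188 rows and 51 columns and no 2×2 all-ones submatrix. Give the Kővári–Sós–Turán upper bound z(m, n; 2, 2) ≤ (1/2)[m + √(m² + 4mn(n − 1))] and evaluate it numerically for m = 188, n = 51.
z(188, 51; 2, 2) ≤ (1/2)[188 + √(188² + 4·188·51·50)] = (1/2)[188 + √1952944] = 792.7389

Kővári–Sós–Turán: let r_1, ..., r_188 be the row sums and z = Σ r_i the total number of 1s. Each pair of columns can share at most one row with both entries 1 (else a 2×2 all-ones block appears), so Σ_i C(r_i, 2) ≤ C(51, 2) = 1275. By convexity Σ_i C(r_i, 2) ≥ 188·C(z/188, 2) = z(z − 188)/(2·188), giving z² − 188z − 188·51·50 ≤ 0 and hence z ≤ (1/2)[188 + √(35344 + 4·479400)] = (1/2)[188 + √1952944] ≈ (1/2)(188 + 1397.4777) = 792.7389.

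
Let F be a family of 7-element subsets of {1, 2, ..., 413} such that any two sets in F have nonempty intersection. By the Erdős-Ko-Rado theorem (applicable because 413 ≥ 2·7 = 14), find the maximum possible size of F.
max |F| = C(412, 6) = 6548898787684

The Erdős-Ko-Rado theorem states: for n ≥ 2k, an intersecting family of k-subsets of an n-element set has size at most C(n − 1, k − 1), with equality for 'star' families {A ⊆ [n] : |A| = k, i ∈ A} (fix an element i). For n = 413, k = 7: C(412, 6) = 6548898787684.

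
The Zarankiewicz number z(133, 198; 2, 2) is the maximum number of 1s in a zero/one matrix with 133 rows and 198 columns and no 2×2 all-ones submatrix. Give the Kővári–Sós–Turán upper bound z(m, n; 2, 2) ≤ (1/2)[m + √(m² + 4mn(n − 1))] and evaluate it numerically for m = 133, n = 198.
z(133, 198; 2, 2) ≤ (1/2)[133 + √(133² + 4·133·198·197)] = (1/2)[133 + √20768881] = 2345.1444

Kővári–Sós–Turán: let r_1, ..., r_133 be the row sums and z = Σ r_i the total number of 1s. Each pair of columns can share at most one row with both entries 1 (else a 2×2 all-ones block appears), so Σ_i C(r_i, 2) ≤ C(198, 2) = 19503. By convexity Σ_i C(r_i, 2) ≥ 133·C(z/133, 2) = z(z − 133)/(2·133), giving z² − 133z − 133·198·197 ≤ 0 and hence z ≤ (1/2)[133 + √(17689 + 4·5187798)] = (1/2)[133 + √20768881] ≈ (1/2)(133 + 4557.2888) = 2345.1444.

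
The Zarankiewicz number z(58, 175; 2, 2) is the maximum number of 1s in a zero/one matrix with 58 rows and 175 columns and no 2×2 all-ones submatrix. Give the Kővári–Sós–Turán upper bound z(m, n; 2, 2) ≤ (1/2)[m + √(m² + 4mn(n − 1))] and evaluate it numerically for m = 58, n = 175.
z(58, 175; 2, 2) ≤ (1/2)[58 + √(58² + 4·58·175·174)] = (1/2)[58 + √7067764] = 1358.2633

Kővári–Sós–Turán: let r_1, ..., r_58 be the row sums and z = Σ r_i the total number of 1s. Each pair of columns can share at most one row with both entries 1 (else a 2×2 all-ones block appears), so Σ_i C(r_i, 2) ≤ C(175, 2) = 15225. By convexity Σ_i C(r_i, 2) ≥ 58·C(z/58, 2) = z(z − 58)/(2·58), giving z² − 58z − 58·175·174 ≤ 0 and hence z ≤ (1/2)[58 + √(3364 + 4·1766100)] = (1/2)[58 + √7067764] ≈ (1/2)(58 + 2658.5267) = 1358.2633.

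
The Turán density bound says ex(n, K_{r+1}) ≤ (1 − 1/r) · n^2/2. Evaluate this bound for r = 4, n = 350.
Turán density bound = (3/4) · 350^2/2 = 91875/2 ≈ 45937.5

Turán's theorem: ex(n, K_{r+1}) is achieved by the complete r-partite Turán graph T(n, r) with parts as balanced as possible, and is at most (1 − 1/r) · n^2/2. For r = 4, n = 350: the density bound is (3/4) · 122500/2 = 91875/2 ≈ 45937.5. The integer-valued extremum is e(T(350, 4)) = 45937, which is strictly less than the density bound 91875/2 since 4 ∤ 350 (the parts of T(350, 4) cannot all be equal).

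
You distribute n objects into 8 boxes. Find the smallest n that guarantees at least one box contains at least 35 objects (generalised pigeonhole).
n = (35 − 1)·8 + 1 = 273

By the generalised pigeonhole principle, to guarantee some box contains ≥ r objects we need more than (r − 1) · k objects total. Threshold: n = (r − 1) · k + 1. With r = 35 and k = 8: n = 34 · 8 + 1 = 272 + 1 = 273. For n = 272 = 34 · 8, we can put exactly 34 objects in every box, avoiding 35 in any single one — so 273 is tight.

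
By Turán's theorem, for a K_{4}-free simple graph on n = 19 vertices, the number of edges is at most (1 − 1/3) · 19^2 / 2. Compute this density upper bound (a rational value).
Turán density bound = (2/3) · 19^2/2 = 361/3 ≈ 120.3333

Turán's theorem: ex(n, K_{r+1}) is achieved by the complete r-partite Turán graph T(n, r) with parts as balanced as possible, and is at most (1 − 1/r) · n^2/2. For r = 3, n = 19: the density bound is (2/3) · 361/2 = 361/3 ≈ 120.3333. The integer-valued extremum is e(T(19, 3)) = 120, which is strictly less than the density bound 361/3 since 3 ∤ 19 (the parts of T(19, 3) cannot all be equal).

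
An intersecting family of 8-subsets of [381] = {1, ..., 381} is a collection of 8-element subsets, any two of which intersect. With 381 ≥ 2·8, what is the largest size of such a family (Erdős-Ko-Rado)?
max |F| = C(380, 7) = 214741575477000

The Erdős-Ko-Rado theorem states: for n ≥ 2k, an intersecting family of k-subsets of an n-element set has size at most C(n − 1, k − 1), with equality for 'star' families {A ⊆ [n] : |A| = k, i ∈ A} (fix an element i). For n = 381, k = 8: C(380, 7) = 214741575477000.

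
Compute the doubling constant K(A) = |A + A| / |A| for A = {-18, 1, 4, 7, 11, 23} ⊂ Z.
K = |A + A| / |A| = 19/6

Enumerate A + A = {a + b : a, b ∈ A}. With |A| = 6, there are |A|^2 = 36 ordered sum pairs; collecting distinct values, A + A = {-36, -17, -14, -11, -7, 2, 5, 8, 11, 12, 14, 15, 18, 22, 24, 27, 30, 34, 46}, so |A + A| = 19. Thus K = 19/6. For comparison, the minimum possible |A + A| over all 6-element sets is 2·6 − 1 = 11 (so min K = 11/6), attained only by arithmetic progressions.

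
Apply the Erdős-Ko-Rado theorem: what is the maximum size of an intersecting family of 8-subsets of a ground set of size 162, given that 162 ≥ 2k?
max |F| = C(161, 7) = 487444845680

Erdős-Ko-Rado (1961): when n ≥ 2k, max |F| = C(n−1, k−1). The bound is attained by the star {A : i ∈ A} for any fixed i ∈ [n]. Here C(162−1, 8−1) = C(161, 7) = 487444845680.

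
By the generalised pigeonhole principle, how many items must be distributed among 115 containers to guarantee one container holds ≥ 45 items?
n = (45 − 1)·115 + 1 = 5061

By the generalised pigeonhole principle, to guarantee some box contains ≥ r objects we need more than (r − 1) · k objects total. Threshold: n = (r − 1) · k + 1. With r = 45 and k = 115: n = 44 · 115 + 1 = 5060 + 1 = 5061. For n = 5060 = 44 · 115, we can put exactly 44 objects in every box, avoiding 45 in any single one — so 5061 is tight.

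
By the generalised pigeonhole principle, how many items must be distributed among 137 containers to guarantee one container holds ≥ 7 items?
n = (7 − 1)·137 + 1 = 823

By the generalised pigeonhole principle, to guarantee some box contains ≥ r objects we need more than (r − 1) · k objects total. Threshold: n = (r − 1) · k + 1. With r = 7 and k = 137: n = 6 · 137 + 1 = 822 + 1 = 823. For n = 822 = 6 · 137, we can put exactly 6 objects in every box, avoiding 7 in any single one — so 823 is tight.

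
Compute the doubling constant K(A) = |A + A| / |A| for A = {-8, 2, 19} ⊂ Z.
K = |A + A| / |A| = 6/3 = 2

Enumerate A + A = {a + b : a, b ∈ A}. With |A| = 3, there are |A|^2 = 9 ordered sum pairs; collecting distinct values, A + A = {-16, -6, 4, 11, 21, 38}, so |A + A| = 6. Thus K = 6/3 = 2. For comparison, the minimum possible |A + A| over all 3-element sets is 2·3 − 1 = 5 (so min K = 5/3), attained only by arithmetic progressions.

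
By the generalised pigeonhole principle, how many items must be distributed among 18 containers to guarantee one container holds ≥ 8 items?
n = (8 − 1)·18 + 1 = 127

By the generalised pigeonhole principle, to guarantee some box contains ≥ r objects we need more than (r − 1) · k objects total. Threshold: n = (r − 1) · k + 1. With r = 8 and k = 18: n = 7 · 18 + 1 = 126 + 1 = 127. For n = 126 = 7 · 18, we can put exactly 7 objects in every box, avoiding 8 in any single one — so 127 is tight.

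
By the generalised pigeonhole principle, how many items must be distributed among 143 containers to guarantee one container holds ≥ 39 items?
n = (39 − 1)·143 + 1 = 5435

By the generalised pigeonhole principle, to guarantee some box contains ≥ r objects we need more than (r − 1) · k objects total. Threshold: n = (r − 1) · k + 1. With r = 39 and k = 143: n = 38 · 143 + 1 = 5434 + 1 = 5435. For n = 5434 = 38 · 143, we can put exactly 38 objects in every box, avoiding 39 in any single one — so 5435 is tight.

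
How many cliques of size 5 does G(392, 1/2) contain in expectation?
E[# K_5] = C(392, 5) · (1/2)^C(5, 2) = 75184360888 / 2^10 = 9398045111/128 = 73422227.4296875

For each 5-subset S of vertices (there are C(392, 5) = 75184360888 such S), let X_S = 1 if S induces a K_5 (all C(5, 2) = 10 edges present). Then P(X_S = 1) = (1/2)^10 = 1/1024. By linearity of expectation, E[# K_5] = C(392, 5) · (1/2)^10 = 75184360888 / 1024 = 9398045111/128 = 73422227.4296875.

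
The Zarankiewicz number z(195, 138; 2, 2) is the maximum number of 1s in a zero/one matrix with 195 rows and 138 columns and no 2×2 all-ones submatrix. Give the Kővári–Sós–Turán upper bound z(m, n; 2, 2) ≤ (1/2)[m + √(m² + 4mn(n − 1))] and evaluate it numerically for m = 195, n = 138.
z(195, 138; 2, 2) ≤ (1/2)[195 + √(195² + 4·195·138·137)] = (1/2)[195 + √14784705] = 2020.0442

Kővári–Sós–Turán: let r_1, ..., r_195 be the row sums and z = Σ r_i the total number of 1s. Each pair of columns can share at most one row with both entries 1 (else a 2×2 all-ones block appears), so Σ_i C(r_i, 2) ≤ C(138, 2) = 9453. By convexity Σ_i C(r_i, 2) ≥ 195·C(z/195, 2) = z(z − 195)/(2·195), giving z² − 195z − 195·138·137 ≤ 0 and hence z ≤ (1/2)[195 + √(38025 + 4·3686670)] = (1/2)[195 + √14784705] ≈ (1/2)(195 + 3845.0884) = 2020.0442.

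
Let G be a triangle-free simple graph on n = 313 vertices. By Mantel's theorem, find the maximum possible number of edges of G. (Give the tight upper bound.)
ex(313, K_3) = ⌊313^2/4⌋ = 24492

Mantel (1907): a triangle-free graph on n vertices has at most ⌊n^2/4⌋ edges, with equality for the complete bipartite graph K_{⌊n/2⌋, ⌈n/2⌉}. For n = 313: ⌊313^2/4⌋ = ⌊97969/4⌋ = 24492. The extremal graph is K_{156, 157}, which has 156·157 = 24492 edges.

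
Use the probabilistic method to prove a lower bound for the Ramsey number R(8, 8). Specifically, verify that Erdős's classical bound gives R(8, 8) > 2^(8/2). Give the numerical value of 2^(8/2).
2^(8/2) = 16; so R(8, 8) > 16

Colour each edge of K_n uniformly at random with red/blue. The expected number of monochromatic K_8 is C(n, 8) · 2 · 2^(−C(8,2)). If C(n, 8) · 2^(1 − C(8,2)) < 1, then with positive probability no monochromatic K_8 exists, so R(8, 8) > n. The standard estimate C(n, 8) ≤ n^8/8! shows this inequality holds whenever n ≤ 2^(8/2) (since 8! · 2^(C(8,2) − 1) > 2^(8^2/2) ≥ n^8). Hence R(8, 8) > 2^(8/2) = 16.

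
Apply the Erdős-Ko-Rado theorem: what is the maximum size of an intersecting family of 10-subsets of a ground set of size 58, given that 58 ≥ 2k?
max |F| = C(57, 9) = 8996462475

The Erdős-Ko-Rado theorem states: for n ≥ 2k, an intersecting family of k-subsets of an n-element set has size at most C(n − 1, k − 1), with equality for 'star' families {A ⊆ [n] : |A| = k, i ∈ A} (fix an element i). For n = 58, k = 10: C(57, 9) = 8996462475.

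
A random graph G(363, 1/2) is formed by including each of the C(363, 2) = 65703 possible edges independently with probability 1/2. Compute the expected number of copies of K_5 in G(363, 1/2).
E[# K_5] = C(363, 5) · (1/2)^C(5, 2) = 51090258582 / 2^10 = 25545129291/512 ≈ 49892830.646484

For each 5-subset S of vertices (there are C(363, 5) = 51090258582 such S), let X_S = 1 if S induces a K_5 (all C(5, 2) = 10 edges present). Then P(X_S = 1) = (1/2)^10 = 1/1024. By linearity of expectation, E[# K_5] = C(363, 5) · (1/2)^10 = 51090258582 / 1024 = 25545129291/512 ≈ 49892830.646484.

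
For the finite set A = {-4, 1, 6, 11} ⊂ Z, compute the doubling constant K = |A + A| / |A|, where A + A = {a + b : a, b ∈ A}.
K = |A + A| / |A| = 7/4

Enumerate A + A = {a + b : a, b ∈ A}. With |A| = 4, there are |A|^2 = 16 ordered sum pairs; collecting distinct values, A + A = {-8, -3, 2, 7, 12, 17, 22}, so |A + A| = 7. Thus K = 7/4. Here |A + A| = 2|A| − 1 = 7, the minimum possible — so K = 7/4 is minimal, which holds iff A is an arithmetic progression.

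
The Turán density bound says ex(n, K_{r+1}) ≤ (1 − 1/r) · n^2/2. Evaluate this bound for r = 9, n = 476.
Turán density bound = (8/9) · 476^2/2 = 906304/9 ≈ 100700.4444

Turán's theorem: ex(n, K_{r+1}) is achieved by the complete r-partite Turán graph T(n, r) with parts as balanced as possible, and is at most (1 − 1/r) · n^2/2. For r = 9, n = 476: the density bound is (8/9) · 226576/2 = 906304/9 ≈ 100700.4444. The integer-valued extremum is e(T(476, 9)) = 100700, which is strictly less than the density bound 906304/9 since 9 ∤ 476 (the parts of T(476, 9) cannot all be equal).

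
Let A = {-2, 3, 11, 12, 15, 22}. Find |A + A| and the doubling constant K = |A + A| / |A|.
K = |A + A| / |A| = 21/6 = 7/2

Enumerate A + A = {a + b : a, b ∈ A}. With |A| = 6, there are |A|^2 = 36 ordered sum pairs; collecting distinct values, A + A = {-4, 1, 6, 9, 10, 13, 14, 15, 18, 20, 22, 23, 24, 25, 26, 27, 30, 33, 34, 37, 44}, so |A + A| = 21. Thus K = 21/6 = 7/2. For comparison, the minimum possible |A + A| over all 6-element sets is 2·6 − 1 = 11 (so min K = 11/6), attained only by arithmetic progressions.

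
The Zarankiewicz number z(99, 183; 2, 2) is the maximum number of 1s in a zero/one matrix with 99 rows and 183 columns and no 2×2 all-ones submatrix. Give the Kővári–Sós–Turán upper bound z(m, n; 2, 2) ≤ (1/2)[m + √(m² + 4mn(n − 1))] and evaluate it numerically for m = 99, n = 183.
z(99, 183; 2, 2) ≤ (1/2)[99 + √(99² + 4·99·183·182)] = (1/2)[99 + √13198977] = 1866.0198

Kővári–Sós–Turán: let r_1, ..., r_99 be the row sums and z = Σ r_i the total number of 1s. Each pair of columns can share at most one row with both entries 1 (else a 2×2 all-ones block appears), so Σ_i C(r_i, 2) ≤ C(183, 2) = 16653. By convexity Σ_i C(r_i, 2) ≥ 99·C(z/99, 2) = z(z − 99)/(2·99), giving z² − 99z − 99·183·182 ≤ 0 and hence z ≤ (1/2)[99 + √(9801 + 4·3297294)] = (1/2)[99 + √13198977] ≈ (1/2)(99 + 3633.0396) = 1866.0198.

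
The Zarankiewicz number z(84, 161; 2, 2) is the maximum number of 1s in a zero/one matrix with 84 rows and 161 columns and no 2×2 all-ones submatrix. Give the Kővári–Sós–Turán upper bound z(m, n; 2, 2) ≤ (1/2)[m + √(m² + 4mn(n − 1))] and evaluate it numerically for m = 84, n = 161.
z(84, 161; 2, 2) ≤ (1/2)[84 + √(84² + 4·84·161·160)] = (1/2)[84 + √8662416] = 1513.5991

Kővári–Sós–Turán: let r_1, ..., r_84 be the row sums and z = Σ r_i the total number of 1s. Each pair of columns can share at most one row with both entries 1 (else a 2×2 all-ones block appears), so Σ_i C(r_i, 2) ≤ C(161, 2) = 12880. By convexity Σ_i C(r_i, 2) ≥ 84·C(z/84, 2) = z(z − 84)/(2·84), giving z² − 84z − 84·161·160 ≤ 0 and hence z ≤ (1/2)[84 + √(7056 + 4·2163840)] = (1/2)[84 + √8662416] ≈ (1/2)(84 + 2943.1983) = 1513.5991.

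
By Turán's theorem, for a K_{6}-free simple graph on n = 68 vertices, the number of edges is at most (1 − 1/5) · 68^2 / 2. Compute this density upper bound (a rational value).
Turán density bound = (4/5) · 68^2/2 = 9248/5 ≈ 1849.6

Turán's theorem: ex(n, K_{r+1}) is achieved by the complete r-partite Turán graph T(n, r) with parts as balanced as possible, and is at most (1 − 1/r) · n^2/2. For r = 5, n = 68: the density bound is (4/5) · 4624/2 = 9248/5 ≈ 1849.6. The integer-valued extremum is e(T(68, 5)) = 1849, which is strictly less than the density bound 9248/5 since 5 ∤ 68 (the parts of T(68, 5) cannot all be equal).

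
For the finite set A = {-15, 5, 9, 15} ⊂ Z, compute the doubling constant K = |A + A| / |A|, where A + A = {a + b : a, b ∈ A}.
K = |A + A| / |A| = 10/4 = 5/2

Enumerate A + A = {a + b : a, b ∈ A}. With |A| = 4, there are |A|^2 = 16 ordered sum pairs; collecting distinct values, A + A = {-30, -10, -6, 0, 10, 14, 18, 20, 24, 30}, so |A + A| = 10. Thus K = 10/4 = 5/2. For comparison, the minimum possible |A + A| over all 4-element sets is 2·4 − 1 = 7 (so min K = 7/4), attained only by arithmetic progressions.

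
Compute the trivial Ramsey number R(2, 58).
R(2, 58) = 58

R(2, k) = k for all k ≥ 2: in a 2-colouring of K_k, either some edge is red (a red K_2) or all edges are blue (a blue K_k). And K_{57} coloured all-blue has no blue K_58, so R(2, 58) > 57. Hence R(2, 58) = 58.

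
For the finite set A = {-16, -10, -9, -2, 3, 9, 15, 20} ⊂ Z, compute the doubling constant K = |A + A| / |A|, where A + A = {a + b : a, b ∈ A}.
K = |A + A| / |A| = 30/8 = 15/4

Enumerate A + A = {a + b : a, b ∈ A}. With |A| = 8, there are |A|^2 = 64 ordered sum pairs; collecting distinct values, A + A = {-32, -26, -25, -20, -19, -18, -13, -12, -11, -7, -6, -4, -1, 0, 1, 4, 5, 6, 7, 10, 11, 12, 13, 18, 23, 24, 29, 30, 35, 40}, so |A + A| = 30. Thus K = 30/8 = 15/4. For comparison, the minimum possible |A + A| over all 8-element sets is 2·8 − 1 = 15 (so min K = 15/8), attained only by arithmetic progressions.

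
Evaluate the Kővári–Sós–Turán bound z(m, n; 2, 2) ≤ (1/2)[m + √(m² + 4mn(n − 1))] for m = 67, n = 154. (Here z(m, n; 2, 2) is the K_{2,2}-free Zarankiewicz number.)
z(67, 154; 2, 2) ≤ (1/2)[67 + √(67² + 4·67·154·153)] = (1/2)[67 + √6319105] = 1290.3915

Kővári–Sós–Turán: let r_1, ..., r_67 be the row sums and z = Σ r_i the total number of 1s. Each pair of columns can share at most one row with both entries 1 (else a 2×2 all-ones block appears), so Σ_i C(r_i, 2) ≤ C(154, 2) = 11781. By convexity Σ_i C(r_i, 2) ≥ 67·C(z/67, 2) = z(z − 67)/(2·67), giving z² − 67z − 67·154·153 ≤ 0 and hence z ≤ (1/2)[67 + √(4489 + 4·1578654)] = (1/2)[67 + √6319105] ≈ (1/2)(67 + 2513.783) = 1290.3915.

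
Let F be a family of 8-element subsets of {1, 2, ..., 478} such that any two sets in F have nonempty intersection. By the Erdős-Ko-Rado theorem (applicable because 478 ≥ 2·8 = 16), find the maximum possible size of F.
max |F| = C(477, 7) = 1066573510019820

The Erdős-Ko-Rado theorem states: for n ≥ 2k, an intersecting family of k-subsets of an n-element set has size at most C(n − 1, k − 1), with equality for 'star' families {A ⊆ [n] : |A| = k, i ∈ A} (fix an element i). For n = 478, k = 8: C(477, 7) = 1066573510019820.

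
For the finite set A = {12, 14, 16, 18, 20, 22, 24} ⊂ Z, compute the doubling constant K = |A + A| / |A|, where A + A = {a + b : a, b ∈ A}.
K = |A + A| / |A| = 13/7

Enumerate A + A = {a + b : a, b ∈ A}. With |A| = 7, there are |A|^2 = 49 ordered sum pairs; collecting distinct values, A + A = {24, 26, 28, 30, 32, 34, 36, 38, 40, 42, 44, 46, 48}, so |A + A| = 13. Thus K = 13/7. Here |A + A| = 2|A| − 1 = 13, the minimum possible — so K = 13/7 is minimal, which holds iff A is an arithmetic progression.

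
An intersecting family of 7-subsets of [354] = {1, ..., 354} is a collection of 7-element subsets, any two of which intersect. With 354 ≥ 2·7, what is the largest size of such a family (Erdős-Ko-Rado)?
max |F| = C(353, 6) = 2574925713360

The Erdős-Ko-Rado theorem states: for n ≥ 2k, an intersecting family of k-subsets of an n-element set has size at most C(n − 1, k − 1), with equality for 'star' families {A ⊆ [n] : |A| = k, i ∈ A} (fix an element i). For n = 354, k = 7: C(353, 6) = 2574925713360.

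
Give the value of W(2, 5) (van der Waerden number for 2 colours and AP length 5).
W(2, 5) = 178

W(2, 5) = 178. The lower bound W(2, 5) > 177 comes from an explicit good 2-colouring of [1, 177]; the upper bound W(2, 5) ≤ 178 was verified by exhaustive search over 2-colourings of [1, 178].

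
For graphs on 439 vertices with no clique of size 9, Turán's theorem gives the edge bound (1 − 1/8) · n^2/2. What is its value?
Turán density bound = (7/8) · 439^2/2 = 1349047/16 ≈ 84315.4375

Turán's theorem: ex(n, K_{r+1}) is achieved by the complete r-partite Turán graph T(n, r) with parts as balanced as possible, and is at most (1 − 1/r) · n^2/2. For r = 8, n = 439: the density bound is (7/8) · 192721/2 = 1349047/16 ≈ 84315.4375. The integer-valued extremum is e(T(439, 8)) = 84315, which is strictly less than the density bound 1349047/16 since 8 ∤ 439 (the parts of T(439, 8) cannot all be equal).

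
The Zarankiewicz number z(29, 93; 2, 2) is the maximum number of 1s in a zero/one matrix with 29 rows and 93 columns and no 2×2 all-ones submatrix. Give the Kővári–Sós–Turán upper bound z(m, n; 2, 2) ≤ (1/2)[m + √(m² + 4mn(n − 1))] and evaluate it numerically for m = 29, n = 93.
z(29, 93; 2, 2) ≤ (1/2)[29 + √(29² + 4·29·93·92)] = (1/2)[29 + √993337] = 512.8315

Kővári–Sós–Turán: let r_1, ..., r_29 be the row sums and z = Σ r_i the total number of 1s. Each pair of columns can share at most one row with both entries 1 (else a 2×2 all-ones block appears), so Σ_i C(r_i, 2) ≤ C(93, 2) = 4278. By convexity Σ_i C(r_i, 2) ≥ 29·C(z/29, 2) = z(z − 29)/(2·29), giving z² − 29z − 29·93·92 ≤ 0 and hence z ≤ (1/2)[29 + √(841 + 4·248124)] = (1/2)[29 + √993337] ≈ (1/2)(29 + 996.6629) = 512.8315.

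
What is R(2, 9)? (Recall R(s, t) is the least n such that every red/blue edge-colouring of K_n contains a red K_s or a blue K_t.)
R(2, 9) = 9

R(2, k) = k for all k ≥ 2: in a 2-colouring of K_k, either some edge is red (a red K_2) or all edges are blue (a blue K_k). And K_{8} coloured all-blue has no blue K_9, so R(2, 9) > 8. Hence R(2, 9) = 9.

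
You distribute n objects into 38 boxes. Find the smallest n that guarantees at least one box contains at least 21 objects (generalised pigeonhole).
n = (21 − 1)·38 + 1 = 761

By the generalised pigeonhole principle, to guarantee some box contains ≥ r objects we need more than (r − 1) · k objects total. Threshold: n = (r − 1) · k + 1. With r = 21 and k = 38: n = 20 · 38 + 1 = 760 + 1 = 761. For n = 760 = 20 · 38, we can put exactly 20 objects in every box, avoiding 21 in any single one — so 761 is tight.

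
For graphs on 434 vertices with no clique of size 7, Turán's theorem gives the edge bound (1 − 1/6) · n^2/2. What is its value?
Turán density bound = (5/6) · 434^2/2 = 235445/3 ≈ 78481.6667

Turán's theorem: ex(n, K_{r+1}) is achieved by the complete r-partite Turán graph T(n, r) with parts as balanced as possible, and is at most (1 − 1/r) · n^2/2. For r = 6, n = 434: the density bound is (5/6) · 188356/2 = 235445/3 ≈ 78481.6667. The integer-valued extremum is e(T(434, 6)) = 78481, which is strictly less than the density bound 235445/3 since 6 ∤ 434 (the parts of T(434, 6) cannot all be equal).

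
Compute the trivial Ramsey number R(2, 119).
R(2, 119) = 119

R(2, k) = k for all k ≥ 2: in a 2-colouring of K_k, either some edge is red (a red K_2) or all edges are blue (a blue K_k). And K_{118} coloured all-blue has no blue K_119, so R(2, 119) > 118. Hence R(2, 119) = 119.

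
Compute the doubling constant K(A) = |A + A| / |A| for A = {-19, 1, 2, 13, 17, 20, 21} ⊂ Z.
K = |A + A| / |A| = 25/7

Enumerate A + A = {a + b : a, b ∈ A}. With |A| = 7, there are |A|^2 = 49 ordered sum pairs; collecting distinct values, A + A = {-38, -18, -17, -6, -2, 1, 2, 3, 4, 14, 15, 18, 19, 21, 22, 23, 26, 30, 33, 34, 37, 38, 40, 41, 42}, so |A + A| = 25. Thus K = 25/7. For comparison, the minimum possible |A + A| over all 7-element sets is 2·7 − 1 = 13 (so min K = 13/7), attained only by arithmetic progressions.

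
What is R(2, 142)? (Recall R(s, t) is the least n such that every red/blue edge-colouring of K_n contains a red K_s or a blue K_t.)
R(2, 142) = 142

R(2, k) = k for all k ≥ 2: in a 2-colouring of K_k, either some edge is red (a red K_2) or all edges are blue (a blue K_k). And K_{141} coloured all-blue has no blue K_142, so R(2, 142) > 141. Hence R(2, 142) = 142.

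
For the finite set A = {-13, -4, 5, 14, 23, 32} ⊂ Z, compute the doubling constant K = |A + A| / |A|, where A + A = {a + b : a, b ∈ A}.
K = |A + A| / |A| = 11/6

Enumerate A + A = {a + b : a, b ∈ A}. With |A| = 6, there are |A|^2 = 36 ordered sum pairs; collecting distinct values, A + A = {-26, -17, -8, 1, 10, 19, 28, 37, 46, 55, 64}, so |A + A| = 11. Thus K = 11/6. Here |A + A| = 2|A| − 1 = 11, the minimum possible — so K = 11/6 is minimal, which holds iff A is an arithmetic progression.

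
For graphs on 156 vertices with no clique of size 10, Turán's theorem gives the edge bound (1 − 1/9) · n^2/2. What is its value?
Turán density bound = (8/9) · 156^2/2 = 10816

Turán's theorem: ex(n, K_{r+1}) is achieved by the complete r-partite Turán graph T(n, r) with parts as balanced as possible, and is at most (1 − 1/r) · n^2/2. For r = 9, n = 156: the density bound is (8/9) · 24336/2 = 10816. The integer-valued extremum is e(T(156, 9)) = 10815, which is strictly less than the density bound 10816 since 9 ∤ 156 (the parts of T(156, 9) cannot all be equal).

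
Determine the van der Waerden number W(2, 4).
W(2, 4) = 35

W(2, 4) = 35. The lower bound W(2, 4) > 34 comes from an explicit good 2-colouring of [1, 34]; the upper bound W(2, 4) ≤ 35 was verified by exhaustive search over 2-colourings of [1, 35].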